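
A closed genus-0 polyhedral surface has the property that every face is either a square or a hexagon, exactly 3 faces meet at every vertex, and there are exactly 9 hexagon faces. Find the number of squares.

Let x be the number of squares; then F = 9 + x.
Edge–face incidences: 2E = 6·9 + 4·x = 54 + 4x.
Every vertex has degree 3, so 3V = 2E.
Euler: V − E + F = 2 ⇒ (2E)/3 − E + (9 + x) = 2.
Multiply by 6: 2·(2E) − 3·(2E) + 6·(9 + x) = 12, i.e. 54 + 6x − (54 + 4x) = 12.
Collecting terms: 2x = 12, so x = 6.
Then 2E = 54 + 4·6 = 78, so E = 39, V = 2E/3 = 26, F = 9 + 6 = 15.

6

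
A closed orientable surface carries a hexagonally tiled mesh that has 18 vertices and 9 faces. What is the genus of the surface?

1

Every face is a hexagon, so 2E = 6·9 = 54, giving E = 27.
χ = V − E + F = 18 − 27 + 9 = 0.
For a closed orientable surface χ = 2 − 2g, so g = (2 − (0))/2 = 1.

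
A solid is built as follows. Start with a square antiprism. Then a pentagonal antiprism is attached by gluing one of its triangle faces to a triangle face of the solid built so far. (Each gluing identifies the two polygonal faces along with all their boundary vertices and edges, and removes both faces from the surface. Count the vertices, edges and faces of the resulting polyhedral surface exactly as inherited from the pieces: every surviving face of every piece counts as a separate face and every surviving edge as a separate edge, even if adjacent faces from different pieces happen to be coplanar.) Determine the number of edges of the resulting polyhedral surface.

33

A square antiprism: V=8, E=16, F=10.
Attach a pentagonal antiprism (V=10, E=20, F=12) along a 3-gon: merge 3 vertices and 3 edges, delete both glued faces → V=15, E=33, F=20.
Check: V − E + F = 15 − 33 + 20 = 2.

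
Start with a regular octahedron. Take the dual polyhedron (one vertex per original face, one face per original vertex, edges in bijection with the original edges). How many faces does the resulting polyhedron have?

6

The base solid has V = 6, E = 12, F = 8.
The dual swaps V and F and preserves E: V′ = F = 8, E′ = E = 12, F′ = V = 6.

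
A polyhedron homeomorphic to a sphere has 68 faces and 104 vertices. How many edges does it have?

Here V − E + F = 2.
E = V + F − (2) = 104 + 68 − (2) = 170.

170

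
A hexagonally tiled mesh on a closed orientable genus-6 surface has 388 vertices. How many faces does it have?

199

χ = 2 − 2·6 = -10, and every face is a hexagon so 6F = 2E.
V − E + F = -10 with E = 6F/2 gives 388 − (6/2 − 1)·F = -10, so F = 199 and E = 597.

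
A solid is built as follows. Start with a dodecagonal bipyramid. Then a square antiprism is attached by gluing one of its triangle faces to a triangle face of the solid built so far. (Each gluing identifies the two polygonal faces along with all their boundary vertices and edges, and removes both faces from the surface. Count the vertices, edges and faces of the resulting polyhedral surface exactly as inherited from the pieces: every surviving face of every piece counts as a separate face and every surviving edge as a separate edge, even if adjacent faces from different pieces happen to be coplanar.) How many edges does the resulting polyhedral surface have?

49

A dodecagonal bipyramid: V=14, E=36, F=24.
Attach a square antiprism (V=8, E=16, F=10) along a 3-gon: merge 3 vertices and 3 edges, delete both glued faces → V=19, E=49, F=32.
Check: V − E + F = 19 − 49 + 32 = 2.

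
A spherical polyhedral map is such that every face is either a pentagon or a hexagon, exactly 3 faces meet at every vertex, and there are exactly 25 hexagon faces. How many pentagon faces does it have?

12

Let x be the number of pentagons; then F = 25 + x.
Edge–face incidences: 2E = 6·25 + 5·x = 150 + 5x.
Every vertex has degree 3, so 3V = 2E.
Euler: V − E + F = 2 ⇒ (2E)/3 − E + (25 + x) = 2.
Multiply by 6: 2·(2E) − 3·(2E) + 6·(25 + x) = 12, i.e. 150 + 6x − (150 + 5x) = 12.
Collecting terms: x = 12.
Then 2E = 150 + 5·12 = 210, so E = 105, V = 2E/3 = 70, F = 25 + 12 = 37.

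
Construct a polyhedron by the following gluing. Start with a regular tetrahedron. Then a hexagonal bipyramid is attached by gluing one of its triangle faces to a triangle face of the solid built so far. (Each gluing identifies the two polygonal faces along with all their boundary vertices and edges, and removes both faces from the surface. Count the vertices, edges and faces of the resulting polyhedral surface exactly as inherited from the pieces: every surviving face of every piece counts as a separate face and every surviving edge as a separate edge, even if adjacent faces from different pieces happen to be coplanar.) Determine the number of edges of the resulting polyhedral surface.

A regular tetrahedron: V=4, E=6, F=4.
Attach a hexagonal bipyramid (V=8, E=18, F=12) along a 3-gon: merge 3 vertices and 3 edges, delete both glued faces → V=9, E=21, F=14.
Check: V − E + F = 9 − 21 + 14 = 2.

21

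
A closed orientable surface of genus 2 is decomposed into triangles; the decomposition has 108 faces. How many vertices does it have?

χ = 2 − 2·2 = -2, and every face is a triangle so 3F = 2E.
E = 3·108/2 = 162. Then V = -2 + E − F = -2 + 162 − 108 = 52.

52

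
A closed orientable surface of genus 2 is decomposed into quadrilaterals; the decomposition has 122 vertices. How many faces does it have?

χ = 2 − 2·2 = -2, and every face is a square so 4F = 2E.
V − E + F = -2 with E = 4F/2 gives 122 − (4/2 − 1)·F = -2, so F = 124 and E = 248.

124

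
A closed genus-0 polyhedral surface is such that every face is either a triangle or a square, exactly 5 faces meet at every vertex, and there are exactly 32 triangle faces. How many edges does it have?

60

Let x be the number of squares; then F = 32 + x.
Edge–face incidences: 2E = 3·32 + 4·x = 96 + 4x.
Every vertex has degree 5, so 5V = 2E.
Euler: V − E + F = 2 ⇒ (2E)/5 − E + (32 + x) = 2.
Multiply by 10: 2·(2E) − 5·(2E) + 10·(32 + x) = 20, i.e. 320 + 10x − 3·(96 + 4x) = 20.
Collecting terms: −2x + 32 = 20, so −2x = −12, so x = 6.
Then 2E = 96 + 4·6 = 120, so E = 60, V = 2E/5 = 24, F = 32 + 6 = 38.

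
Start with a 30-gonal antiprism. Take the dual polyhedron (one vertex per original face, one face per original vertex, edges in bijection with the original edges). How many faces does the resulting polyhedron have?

60

The base solid has V = 60, E = 120, F = 62.
The dual swaps V and F and preserves E: V′ = F = 62, E′ = E = 120, F′ = V = 60.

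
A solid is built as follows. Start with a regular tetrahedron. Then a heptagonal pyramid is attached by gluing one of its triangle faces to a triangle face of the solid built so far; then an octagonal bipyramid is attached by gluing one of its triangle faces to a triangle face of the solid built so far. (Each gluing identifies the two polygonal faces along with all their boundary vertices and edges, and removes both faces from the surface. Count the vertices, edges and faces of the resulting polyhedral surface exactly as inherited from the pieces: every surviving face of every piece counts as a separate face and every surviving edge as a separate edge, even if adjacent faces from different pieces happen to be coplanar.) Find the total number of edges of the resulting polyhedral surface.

A regular tetrahedron: V=4, E=6, F=4.
Attach a heptagonal pyramid (V=8, E=14, F=8) along a 3-gon: merge 3 vertices and 3 edges, delete both glued faces → V=9, E=17, F=10.
Attach an octagonal bipyramid (V=10, E=24, F=16) along a 3-gon: merge 3 vertices and 3 edges, delete both glued faces → V=16, E=38, F=24.
Check: V − E + F = 16 − 38 + 24 = 2.

38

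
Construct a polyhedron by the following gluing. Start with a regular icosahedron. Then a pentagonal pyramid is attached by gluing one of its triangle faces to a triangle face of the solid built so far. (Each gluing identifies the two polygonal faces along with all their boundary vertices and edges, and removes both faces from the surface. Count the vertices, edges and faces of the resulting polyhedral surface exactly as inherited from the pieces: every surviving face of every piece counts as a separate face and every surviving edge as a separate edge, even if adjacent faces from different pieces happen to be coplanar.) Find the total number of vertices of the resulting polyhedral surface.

15

A regular icosahedron: V=12, E=30, F=20.
Attach a pentagonal pyramid (V=6, E=10, F=6) along a 3-gon: merge 3 vertices and 3 edges, delete both glued faces → V=15, E=37, F=24.
Check: V − E + F = 15 − 37 + 24 = 2.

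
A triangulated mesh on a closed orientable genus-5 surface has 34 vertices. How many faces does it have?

χ = 2 − 2·5 = -8, and every face is a triangle so 3F = 2E.
V − E + F = -8 with E = 3F/2 gives 34 − (3/2 − 1)·F = -8, so F = 84 and E = 126.

84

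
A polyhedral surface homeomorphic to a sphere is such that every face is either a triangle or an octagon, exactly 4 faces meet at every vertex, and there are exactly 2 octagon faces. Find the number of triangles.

16

Let x be the number of triangles; then F = 2 + x.
Edge–face incidences: 2E = 8·2 + 3·x = 16 + 3x.
Every vertex has degree 4, so 4V = 2E.
Euler: V − E + F = 2 ⇒ (2E)/4 − E + (2 + x) = 2.
Multiply by 8: 2·(2E) − 4·(2E) + 8·(2 + x) = 16, i.e. 16 + 8x − 2·(16 + 3x) = 16.
Collecting terms: 2x − 16 = 16, so 2x = 32, so x = 16.
Then 2E = 16 + 3·16 = 64, so E = 32, V = 2E/4 = 16, F = 2 + 16 = 18.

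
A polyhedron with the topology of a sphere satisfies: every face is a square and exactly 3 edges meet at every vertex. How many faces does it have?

6

Each face has 4 edges and each edge borders two faces, so 2E = 4F.
Each vertex has degree 3, so 3V = 2E and hence V = 4F/3.
Euler: V − E + F = 2 ⇒ (4F/3) − (4F/2) + F = 2.
Multiply by 6: (8 − 12 + 6)F = 12, i.e. 2F = 12.
So F = 6, E = 4·6/2 = 12, V = 4·6/3 = 8.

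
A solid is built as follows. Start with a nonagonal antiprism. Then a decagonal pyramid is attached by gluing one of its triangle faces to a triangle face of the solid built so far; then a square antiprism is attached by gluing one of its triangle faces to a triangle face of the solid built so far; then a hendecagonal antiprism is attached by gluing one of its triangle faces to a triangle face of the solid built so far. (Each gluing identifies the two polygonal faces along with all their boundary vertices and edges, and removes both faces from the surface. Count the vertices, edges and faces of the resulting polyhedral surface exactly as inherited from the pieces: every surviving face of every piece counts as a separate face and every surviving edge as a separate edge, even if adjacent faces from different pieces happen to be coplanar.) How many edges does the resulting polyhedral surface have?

107

A nonagonal antiprism: V=18, E=36, F=20.
Attach a decagonal pyramid (V=11, E=20, F=11) along a 3-gon: merge 3 vertices and 3 edges, delete both glued faces → V=26, E=53, F=29.
Attach a square antiprism (V=8, E=16, F=10) along a 3-gon: merge 3 vertices and 3 edges, delete both glued faces → V=31, E=66, F=37.
Attach a hendecagonal antiprism (V=22, E=44, F=24) along a 3-gon: merge 3 vertices and 3 edges, delete both glued faces → V=50, E=107, F=59.
Check: V − E + F = 50 − 107 + 59 = 2.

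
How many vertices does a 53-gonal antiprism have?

106

An antiprism on an n-gon has two n-gon caps and 2n triangles: V = 2·53 = 106, E = 4·53 = 212, F = 2·53 + 2 = 108.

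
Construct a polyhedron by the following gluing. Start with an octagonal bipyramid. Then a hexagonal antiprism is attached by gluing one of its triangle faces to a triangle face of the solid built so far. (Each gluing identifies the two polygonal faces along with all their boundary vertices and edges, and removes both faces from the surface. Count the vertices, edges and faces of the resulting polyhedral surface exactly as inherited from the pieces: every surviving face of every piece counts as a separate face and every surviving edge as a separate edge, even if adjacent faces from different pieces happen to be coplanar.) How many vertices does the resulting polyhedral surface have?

19

An octagonal bipyramid: V=10, E=24, F=16.
Attach a hexagonal antiprism (V=12, E=24, F=14) along a 3-gon: merge 3 vertices and 3 edges, delete both glued faces → V=19, E=45, F=28.
Check: V − E + F = 19 − 45 + 28 = 2.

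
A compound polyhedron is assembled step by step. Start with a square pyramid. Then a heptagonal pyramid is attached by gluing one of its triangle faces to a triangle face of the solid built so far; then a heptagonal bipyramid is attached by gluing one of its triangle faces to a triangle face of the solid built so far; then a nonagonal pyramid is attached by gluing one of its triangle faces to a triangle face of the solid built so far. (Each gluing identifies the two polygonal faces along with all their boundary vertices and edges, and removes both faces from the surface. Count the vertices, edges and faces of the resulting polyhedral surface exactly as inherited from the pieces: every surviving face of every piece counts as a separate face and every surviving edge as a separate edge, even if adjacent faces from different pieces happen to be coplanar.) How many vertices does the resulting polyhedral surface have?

23

A square pyramid: V=5, E=8, F=5.
Attach a heptagonal pyramid (V=8, E=14, F=8) along a 3-gon: merge 3 vertices and 3 edges, delete both glued faces → V=10, E=19, F=11.
Attach a heptagonal bipyramid (V=9, E=21, F=14) along a 3-gon: merge 3 vertices and 3 edges, delete both glued faces → V=16, E=37, F=23.
Attach a nonagonal pyramid (V=10, E=18, F=10) along a 3-gon: merge 3 vertices and 3 edges, delete both glued faces → V=23, E=52, F=31.
Check: V − E + F = 23 − 52 + 31 = 2.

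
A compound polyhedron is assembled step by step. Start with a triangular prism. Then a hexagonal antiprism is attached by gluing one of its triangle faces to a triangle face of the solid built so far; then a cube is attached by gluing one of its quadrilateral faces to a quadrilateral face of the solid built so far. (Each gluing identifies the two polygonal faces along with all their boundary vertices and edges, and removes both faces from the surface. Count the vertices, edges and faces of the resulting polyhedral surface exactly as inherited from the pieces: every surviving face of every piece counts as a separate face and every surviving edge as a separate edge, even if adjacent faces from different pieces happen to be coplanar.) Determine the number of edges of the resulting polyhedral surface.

38

A triangular prism: V=6, E=9, F=5.
Attach a hexagonal antiprism (V=12, E=24, F=14) along a 3-gon: merge 3 vertices and 3 edges, delete both glued faces → V=15, E=30, F=17.
Attach a cube (V=8, E=12, F=6) along a 4-gon: merge 4 vertices and 4 edges, delete both glued faces → V=19, E=38, F=21.
Check: V − E + F = 19 − 38 + 21 = 2.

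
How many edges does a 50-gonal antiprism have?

200

An antiprism on an n-gon has two n-gon caps and 2n triangles: V = 2·50 = 100, E = 4·50 = 200, F = 2·50 + 2 = 102.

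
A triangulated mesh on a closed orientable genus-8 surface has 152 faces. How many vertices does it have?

χ = 2 − 2·8 = -14, and every face is a triangle so 3F = 2E.
E = 3·152/2 = 228. Then V = -14 + E − F = -14 + 228 − 152 = 62.

62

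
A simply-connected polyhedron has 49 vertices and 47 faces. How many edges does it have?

94

Here V − E + F = 2.
E = V + F − (2) = 49 + 47 − (2) = 94.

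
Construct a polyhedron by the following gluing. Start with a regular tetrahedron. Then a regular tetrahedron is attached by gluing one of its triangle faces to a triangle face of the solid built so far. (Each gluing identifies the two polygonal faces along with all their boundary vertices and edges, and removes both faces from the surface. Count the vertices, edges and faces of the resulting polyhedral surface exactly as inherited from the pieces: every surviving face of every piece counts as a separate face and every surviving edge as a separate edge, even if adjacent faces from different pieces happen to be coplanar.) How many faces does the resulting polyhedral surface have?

6

A regular tetrahedron: V=4, E=6, F=4.
Attach a regular tetrahedron (V=4, E=6, F=4) along a 3-gon: merge 3 vertices and 3 edges, delete both glued faces → V=5, E=9, F=6.
Check: V − E + F = 5 − 9 + 6 = 2.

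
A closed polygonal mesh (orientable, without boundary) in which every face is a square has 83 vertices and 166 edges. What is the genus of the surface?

Every face is a square and each edge borders two faces, so 4F = 2·166, giving F = 83.
χ = V − E + F = 83 − 166 + 83 = 0.
For a closed orientable surface χ = 2 − 2g, so g = (2 − (0))/2 = 1.

1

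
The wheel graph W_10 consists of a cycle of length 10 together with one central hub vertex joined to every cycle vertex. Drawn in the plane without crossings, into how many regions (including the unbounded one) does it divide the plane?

W_10 has V = 10 + 1 = 11 vertices and E = 2·10 = 20 edges.
By Euler's formula F = 2 − V + E = 2 − 11 + 20 = 11.

11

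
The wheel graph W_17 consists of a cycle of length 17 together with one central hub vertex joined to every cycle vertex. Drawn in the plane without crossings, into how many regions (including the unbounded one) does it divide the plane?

18

W_17 has V = 17 + 1 = 18 vertices and E = 2·17 = 34 edges.
By Euler's formula F = 2 − V + E = 2 − 18 + 34 = 18.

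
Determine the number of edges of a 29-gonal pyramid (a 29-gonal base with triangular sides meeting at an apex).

58

A pyramid on an n-gon base has one n-gon and n triangles: V = 29 + 1 = 30, E = 2·29 = 58, F = 29 + 1 = 30.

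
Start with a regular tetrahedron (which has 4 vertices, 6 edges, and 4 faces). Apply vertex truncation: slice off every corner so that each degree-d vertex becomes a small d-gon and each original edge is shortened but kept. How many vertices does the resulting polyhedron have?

Truncation replaces each original edge-end by a new vertex, so V′ = 2E = 12.
Each original edge survives, and each old vertex of degree d contributes d new edges; summing degrees gives Σd = 2E, so E′ = E + 2E = 3E = 18.
Each original face survives and each original vertex becomes one new face: F′ = F + V = 8.

12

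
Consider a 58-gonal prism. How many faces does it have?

60

A prism on an n-gon has two n-gon bases and n rectangular sides: V = 2·58 = 116, E = 3·58 = 174, F = 58 + 2 = 60.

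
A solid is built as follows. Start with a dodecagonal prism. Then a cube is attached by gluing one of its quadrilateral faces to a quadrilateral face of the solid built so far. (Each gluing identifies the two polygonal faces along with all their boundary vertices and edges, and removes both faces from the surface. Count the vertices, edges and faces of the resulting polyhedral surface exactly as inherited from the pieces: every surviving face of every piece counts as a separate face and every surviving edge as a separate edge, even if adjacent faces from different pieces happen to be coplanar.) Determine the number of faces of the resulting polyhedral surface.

18

A dodecagonal prism: V=24, E=36, F=14.
Attach a cube (V=8, E=12, F=6) along a 4-gon: merge 4 vertices and 4 edges, delete both glued faces → V=28, E=44, F=18.
Check: V − E + F = 28 − 44 + 18 = 2.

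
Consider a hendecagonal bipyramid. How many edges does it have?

33

A bipyramid over an n-gon has 2n triangular faces and n + 2 vertices: V = 11 + 2 = 13, E = 3·11 = 33, F = 2·11 = 22.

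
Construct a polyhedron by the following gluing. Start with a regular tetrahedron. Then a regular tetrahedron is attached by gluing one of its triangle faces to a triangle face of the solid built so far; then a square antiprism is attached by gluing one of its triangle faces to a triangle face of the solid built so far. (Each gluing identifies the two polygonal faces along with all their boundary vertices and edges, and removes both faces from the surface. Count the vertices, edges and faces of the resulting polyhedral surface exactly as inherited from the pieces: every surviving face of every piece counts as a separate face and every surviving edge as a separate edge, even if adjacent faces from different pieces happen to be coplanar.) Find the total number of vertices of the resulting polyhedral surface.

10

A regular tetrahedron: V=4, E=6, F=4.
Attach a regular tetrahedron (V=4, E=6, F=4) along a 3-gon: merge 3 vertices and 3 edges, delete both glued faces → V=5, E=9, F=6.
Attach a square antiprism (V=8, E=16, F=10) along a 3-gon: merge 3 vertices and 3 edges, delete both glued faces → V=10, E=22, F=14.
Check: V − E + F = 10 − 22 + 14 = 2.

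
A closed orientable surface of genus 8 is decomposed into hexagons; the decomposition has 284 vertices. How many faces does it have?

χ = 2 − 2·8 = -14, and every face is a hexagon so 6F = 2E.
V − E + F = -14 with E = 6F/2 gives 284 − (6/2 − 1)·F = -14, so F = 149 and E = 447.

149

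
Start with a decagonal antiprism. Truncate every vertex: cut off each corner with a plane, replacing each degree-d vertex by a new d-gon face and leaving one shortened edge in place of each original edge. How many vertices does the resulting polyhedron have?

The base solid has V = 20, E = 40, F = 22.
Truncation replaces each original edge-end by a new vertex, so V′ = 2E = 80.
Each original edge survives, and each old vertex of degree d contributes d new edges; summing degrees gives Σd = 2E, so E′ = E + 2E = 3E = 120.
Each original face survives and each original vertex becomes one new face: F′ = F + V = 42.

80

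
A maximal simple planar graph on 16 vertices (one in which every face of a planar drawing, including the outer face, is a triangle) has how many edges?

42

In a plane triangulation 3F = 2E and V − E + F = 2, so E = 3V − 6 = 3·16 − 6 = 42.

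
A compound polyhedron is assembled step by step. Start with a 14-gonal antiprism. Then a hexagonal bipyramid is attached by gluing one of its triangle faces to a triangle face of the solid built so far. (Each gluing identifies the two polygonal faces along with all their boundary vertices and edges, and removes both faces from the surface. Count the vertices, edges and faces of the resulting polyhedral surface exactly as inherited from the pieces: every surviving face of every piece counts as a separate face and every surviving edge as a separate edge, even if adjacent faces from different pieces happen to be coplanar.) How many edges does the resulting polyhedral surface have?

71

A 14-gonal antiprism: V=28, E=56, F=30.
Attach a hexagonal bipyramid (V=8, E=18, F=12) along a 3-gon: merge 3 vertices and 3 edges, delete both glued faces → V=33, E=71, F=40.
Check: V − E + F = 33 − 71 + 40 = 2.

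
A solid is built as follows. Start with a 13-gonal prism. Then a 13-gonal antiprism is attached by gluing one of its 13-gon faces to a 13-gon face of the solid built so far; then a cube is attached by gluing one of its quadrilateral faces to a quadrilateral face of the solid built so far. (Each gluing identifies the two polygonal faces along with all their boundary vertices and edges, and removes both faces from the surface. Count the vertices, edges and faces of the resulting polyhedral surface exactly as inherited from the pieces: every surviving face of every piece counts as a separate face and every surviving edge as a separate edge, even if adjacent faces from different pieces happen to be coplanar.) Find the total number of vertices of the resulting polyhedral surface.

A 13-gonal prism: V=26, E=39, F=15.
Attach a 13-gonal antiprism (V=26, E=52, F=28) along a 13-gon: merge 13 vertices and 13 edges, delete both glued faces → V=39, E=78, F=41.
Attach a cube (V=8, E=12, F=6) along a 4-gon: merge 4 vertices and 4 edges, delete both glued faces → V=43, E=86, F=45.
Check: V − E + F = 43 − 86 + 45 = 2.

43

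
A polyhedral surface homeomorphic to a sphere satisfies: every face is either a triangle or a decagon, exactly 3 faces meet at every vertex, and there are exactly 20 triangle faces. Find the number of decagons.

Let x be the number of decagons; then F = 20 + x.
Edge–face incidences: 2E = 3·20 + 10·x = 60 + 10x.
Every vertex has degree 3, so 3V = 2E.
Euler: V − E + F = 2 ⇒ (2E)/3 − E + (20 + x) = 2.
Multiply by 6: 2·(2E) − 3·(2E) + 6·(20 + x) = 12, i.e. 120 + 6x − (60 + 10x) = 12.
Collecting terms: −4x + 60 = 12, so −4x = −48, so x = 12.
Then 2E = 60 + 10·12 = 180, so E = 90, V = 2E/3 = 60, F = 20 + 12 = 32.

12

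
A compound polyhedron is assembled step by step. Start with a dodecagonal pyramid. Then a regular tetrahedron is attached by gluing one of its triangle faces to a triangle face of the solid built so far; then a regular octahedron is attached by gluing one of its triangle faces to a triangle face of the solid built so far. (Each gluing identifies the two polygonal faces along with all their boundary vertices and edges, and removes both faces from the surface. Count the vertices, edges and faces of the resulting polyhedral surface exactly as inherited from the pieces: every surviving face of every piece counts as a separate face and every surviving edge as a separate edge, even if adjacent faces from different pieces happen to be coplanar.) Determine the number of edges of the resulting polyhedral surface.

A dodecagonal pyramid: V=13, E=24, F=13.
Attach a regular tetrahedron (V=4, E=6, F=4) along a 3-gon: merge 3 vertices and 3 edges, delete both glued faces → V=14, E=27, F=15.
Attach a regular octahedron (V=6, E=12, F=8) along a 3-gon: merge 3 vertices and 3 edges, delete both glued faces → V=17, E=36, F=21.
Check: V − E + F = 17 − 36 + 21 = 2.

36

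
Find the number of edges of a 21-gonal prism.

A prism on an n-gon has two n-gon bases and n rectangular sides: V = 2·21 = 42, E = 3·21 = 63, F = 21 + 2 = 23.
Check: V − E + F = 42 − 63 + 23 = 2.

63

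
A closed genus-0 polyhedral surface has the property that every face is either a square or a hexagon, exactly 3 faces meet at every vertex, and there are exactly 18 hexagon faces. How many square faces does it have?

Let x be the number of squares; then F = 18 + x.
Edge–face incidences: 2E = 6·18 + 4·x = 108 + 4x.
Every vertex has degree 3, so 3V = 2E.
Euler: V − E + F = 2 ⇒ (2E)/3 − E + (18 + x) = 2.
Multiply by 6: 2·(2E) − 3·(2E) + 6·(18 + x) = 12, i.e. 108 + 6x − (108 + 4x) = 12.
Collecting terms: 2x = 12, so x = 6.
Then 2E = 108 + 4·6 = 132, so E = 66, V = 2E/3 = 44, F = 18 + 6 = 24.

6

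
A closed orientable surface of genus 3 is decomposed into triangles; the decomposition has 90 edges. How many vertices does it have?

26

χ = 2 − 2·3 = -4, and every face is a triangle so 3F = 2E.
F = 2E/3 = 60. Then V = -4 + E − F = -4 + 90 − 60 = 26.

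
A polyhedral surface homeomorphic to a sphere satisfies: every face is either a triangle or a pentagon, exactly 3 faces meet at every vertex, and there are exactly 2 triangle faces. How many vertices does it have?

12

Let x be the number of pentagons; then F = 2 + x.
Edge–face incidences: 2E = 3·2 + 5·x = 6 + 5x.
Every vertex has degree 3, so 3V = 2E.
Euler: V − E + F = 2 ⇒ (2E)/3 − E + (2 + x) = 2.
Multiply by 6: 2·(2E) − 3·(2E) + 6·(2 + x) = 12, i.e. 12 + 6x − (6 + 5x) = 12.
Collecting terms: x + 6 = 12, so x = 6.
Then 2E = 6 + 5·6 = 36, so E = 18, V = 2E/3 = 12, F = 2 + 6 = 8.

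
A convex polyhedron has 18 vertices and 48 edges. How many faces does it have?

32

Here V − E + F = 2.
F = 2 − V + E = 2 − 18 + 48 = 32.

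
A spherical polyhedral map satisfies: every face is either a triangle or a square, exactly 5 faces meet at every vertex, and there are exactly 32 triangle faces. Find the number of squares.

6

Let x be the number of squares; then F = 32 + x.
Edge–face incidences: 2E = 3·32 + 4·x = 96 + 4x.
Every vertex has degree 5, so 5V = 2E.
Euler: V − E + F = 2 ⇒ (2E)/5 − E + (32 + x) = 2.
Multiply by 10: 2·(2E) − 5·(2E) + 10·(32 + x) = 20, i.e. 320 + 10x − 3·(96 + 4x) = 20.
Collecting terms: −2x + 32 = 20, so −2x = −12, so x = 6.
Then 2E = 96 + 4·6 = 120, so E = 60, V = 2E/5 = 24, F = 32 + 6 = 38.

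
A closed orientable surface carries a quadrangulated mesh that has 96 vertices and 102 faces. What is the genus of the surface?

Every face is a square, so 2E = 4·102 = 408, giving E = 204.
χ = V − E + F = 96 − 204 + 102 = -6.
For a closed orientable surface χ = 2 − 2g, so g = (2 − (-6))/2 = 4.

4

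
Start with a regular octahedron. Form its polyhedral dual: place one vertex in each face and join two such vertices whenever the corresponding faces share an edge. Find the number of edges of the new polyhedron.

The base solid has V = 6, E = 12, F = 8.
The dual swaps V and F and preserves E: V′ = F = 8, E′ = E = 12, F′ = V = 6.

12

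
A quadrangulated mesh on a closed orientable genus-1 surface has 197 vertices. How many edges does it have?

χ = 2 − 2·1 = 0, and every face is a square so 4F = 2E.
V − E + F = 0 with E = 4F/2 gives 197 − (4/2 − 1)·F = 0, so F = 197 and E = 394.

394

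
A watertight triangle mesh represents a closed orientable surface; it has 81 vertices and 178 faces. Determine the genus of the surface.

Every face is a triangle, so 2E = 3·178 = 534, giving E = 267.
χ = V − E + F = 81 − 267 + 178 = -8.
For a closed orientable surface χ = 2 − 2g, so g = (2 − (-8))/2 = 5.

5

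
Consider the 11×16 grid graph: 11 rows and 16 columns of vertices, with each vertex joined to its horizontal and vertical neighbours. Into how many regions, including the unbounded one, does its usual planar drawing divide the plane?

The grid has V = 11·16 = 176 vertices and E = 11·15 + 16·10 = 325 edges.
F = 2 − V + E = 2 − 176 + 325 = 151.

151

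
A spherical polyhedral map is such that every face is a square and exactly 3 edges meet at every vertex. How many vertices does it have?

Each face has 4 edges and each edge borders two faces, so 2E = 4F.
Each vertex has degree 3, so 3V = 2E and hence V = 4F/3.
Euler: V − E + F = 2 ⇒ (4F/3) − (4F/2) + F = 2.
Multiply by 6: (8 − 12 + 6)F = 12, i.e. 2F = 12.
So F = 6, E = 4·6/2 = 12, V = 4·6/3 = 8.

8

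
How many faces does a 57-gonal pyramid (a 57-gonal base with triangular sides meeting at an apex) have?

A pyramid on an n-gon base has one n-gon and n triangles: V = 57 + 1 = 58, E = 2·57 = 114, F = 57 + 1 = 58.

58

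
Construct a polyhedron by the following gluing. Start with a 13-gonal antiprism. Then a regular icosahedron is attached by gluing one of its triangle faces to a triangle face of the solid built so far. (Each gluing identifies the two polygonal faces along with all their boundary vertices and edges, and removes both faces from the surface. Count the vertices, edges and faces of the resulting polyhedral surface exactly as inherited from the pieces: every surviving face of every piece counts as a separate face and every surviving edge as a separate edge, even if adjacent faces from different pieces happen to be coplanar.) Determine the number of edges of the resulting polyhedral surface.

79

A 13-gonal antiprism: V=26, E=52, F=28.
Attach a regular icosahedron (V=12, E=30, F=20) along a 3-gon: merge 3 vertices and 3 edges, delete both glued faces → V=35, E=79, F=46.
Check: V − E + F = 35 − 79 + 46 = 2.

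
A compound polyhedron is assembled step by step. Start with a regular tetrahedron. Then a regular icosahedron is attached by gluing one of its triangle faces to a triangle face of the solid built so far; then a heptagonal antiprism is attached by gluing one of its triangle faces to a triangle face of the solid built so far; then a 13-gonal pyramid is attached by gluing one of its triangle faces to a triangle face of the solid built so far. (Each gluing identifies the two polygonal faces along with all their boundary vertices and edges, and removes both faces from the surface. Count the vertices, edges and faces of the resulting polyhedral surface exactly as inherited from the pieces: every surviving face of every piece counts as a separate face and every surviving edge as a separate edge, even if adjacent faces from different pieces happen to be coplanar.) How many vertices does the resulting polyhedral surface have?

A regular tetrahedron: V=4, E=6, F=4.
Attach a regular icosahedron (V=12, E=30, F=20) along a 3-gon: merge 3 vertices and 3 edges, delete both glued faces → V=13, E=33, F=22.
Attach a heptagonal antiprism (V=14, E=28, F=16) along a 3-gon: merge 3 vertices and 3 edges, delete both glued faces → V=24, E=58, F=36.
Attach a 13-gonal pyramid (V=14, E=26, F=14) along a 3-gon: merge 3 vertices and 3 edges, delete both glued faces → V=35, E=81, F=48.
Check: V − E + F = 35 − 81 + 48 = 2.

35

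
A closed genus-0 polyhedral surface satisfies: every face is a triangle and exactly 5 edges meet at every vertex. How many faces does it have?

Each face has 3 edges and each edge borders two faces, so 2E = 3F.
Each vertex has degree 5, so 5V = 2E and hence V = 3F/5.
Euler: V − E + F = 2 ⇒ (3F/5) − (3F/2) + F = 2.
Multiply by 10: (6 − 15 + 10)F = 20, i.e. 1F = 20.
So F = 20, E = 3·20/2 = 30, V = 3·20/5 = 12.

20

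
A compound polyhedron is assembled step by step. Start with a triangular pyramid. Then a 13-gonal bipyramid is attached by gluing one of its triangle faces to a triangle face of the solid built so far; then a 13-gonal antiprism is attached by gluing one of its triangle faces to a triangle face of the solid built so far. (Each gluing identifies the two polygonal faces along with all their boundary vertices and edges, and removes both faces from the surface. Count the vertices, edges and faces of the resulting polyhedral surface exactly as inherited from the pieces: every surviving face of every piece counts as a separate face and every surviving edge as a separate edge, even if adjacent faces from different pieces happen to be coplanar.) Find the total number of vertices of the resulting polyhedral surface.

A triangular pyramid: V=4, E=6, F=4.
Attach a 13-gonal bipyramid (V=15, E=39, F=26) along a 3-gon: merge 3 vertices and 3 edges, delete both glued faces → V=16, E=42, F=28.
Attach a 13-gonal antiprism (V=26, E=52, F=28) along a 3-gon: merge 3 vertices and 3 edges, delete both glued faces → V=39, E=91, F=54.
Check: V − E + F = 39 − 91 + 54 = 2.

39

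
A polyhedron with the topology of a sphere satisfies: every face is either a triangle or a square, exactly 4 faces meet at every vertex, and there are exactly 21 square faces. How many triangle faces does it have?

8

Let x be the number of triangles; then F = 21 + x.
Edge–face incidences: 2E = 4·21 + 3·x = 84 + 3x.
Every vertex has degree 4, so 4V = 2E.
Euler: V − E + F = 2 ⇒ (2E)/4 − E + (21 + x) = 2.
Multiply by 8: 2·(2E) − 4·(2E) + 8·(21 + x) = 16, i.e. 168 + 8x − 2·(84 + 3x) = 16.
Collecting terms: 2x = 16, so x = 8.
Then 2E = 84 + 3·8 = 108, so E = 54, V = 2E/4 = 27, F = 21 + 8 = 29.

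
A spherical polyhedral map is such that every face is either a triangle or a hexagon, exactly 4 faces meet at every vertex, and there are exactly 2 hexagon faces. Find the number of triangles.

Let x be the number of triangles; then F = 2 + x.
Edge–face incidences: 2E = 6·2 + 3·x = 12 + 3x.
Every vertex has degree 4, so 4V = 2E.
Euler: V − E + F = 2 ⇒ (2E)/4 − E + (2 + x) = 2.
Multiply by 8: 2·(2E) − 4·(2E) + 8·(2 + x) = 16, i.e. 16 + 8x − 2·(12 + 3x) = 16.
Collecting terms: 2x − 8 = 16, so 2x = 24, so x = 12.
Then 2E = 12 + 3·12 = 48, so E = 24, V = 2E/4 = 12, F = 2 + 12 = 14.

12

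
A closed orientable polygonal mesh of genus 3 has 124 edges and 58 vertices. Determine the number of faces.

For a closed orientable surface of genus 3, χ = 2 − 2·3 = -4.
F = -4 − V + E = -4 − 58 + 124 = 62.

62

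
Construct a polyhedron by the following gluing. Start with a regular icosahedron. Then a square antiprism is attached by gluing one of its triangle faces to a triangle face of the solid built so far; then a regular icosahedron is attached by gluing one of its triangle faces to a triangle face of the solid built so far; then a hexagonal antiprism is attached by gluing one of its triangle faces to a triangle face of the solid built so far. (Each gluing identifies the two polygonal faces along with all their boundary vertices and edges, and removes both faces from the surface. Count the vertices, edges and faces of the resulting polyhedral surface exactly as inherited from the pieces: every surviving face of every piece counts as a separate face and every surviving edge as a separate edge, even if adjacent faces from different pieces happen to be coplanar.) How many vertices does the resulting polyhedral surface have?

35

A regular icosahedron: V=12, E=30, F=20.
Attach a square antiprism (V=8, E=16, F=10) along a 3-gon: merge 3 vertices and 3 edges, delete both glued faces → V=17, E=43, F=28.
Attach a regular icosahedron (V=12, E=30, F=20) along a 3-gon: merge 3 vertices and 3 edges, delete both glued faces → V=26, E=70, F=46.
Attach a hexagonal antiprism (V=12, E=24, F=14) along a 3-gon: merge 3 vertices and 3 edges, delete both glued faces → V=35, E=91, F=58.
Check: V − E + F = 35 − 91 + 58 = 2.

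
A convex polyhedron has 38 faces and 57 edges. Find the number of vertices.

Here V − E + F = 2.
V = 2 + E − F = 2 + 57 − 38 = 21.

21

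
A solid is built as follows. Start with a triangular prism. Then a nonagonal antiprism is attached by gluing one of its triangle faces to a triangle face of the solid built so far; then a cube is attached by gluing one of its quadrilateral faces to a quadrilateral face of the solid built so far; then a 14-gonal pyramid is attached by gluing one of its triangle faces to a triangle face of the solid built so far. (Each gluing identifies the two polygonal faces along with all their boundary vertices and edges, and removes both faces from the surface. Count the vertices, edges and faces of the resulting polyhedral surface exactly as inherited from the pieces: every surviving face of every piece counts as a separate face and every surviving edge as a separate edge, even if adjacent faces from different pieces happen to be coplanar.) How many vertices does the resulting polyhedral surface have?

37

A triangular prism: V=6, E=9, F=5.
Attach a nonagonal antiprism (V=18, E=36, F=20) along a 3-gon: merge 3 vertices and 3 edges, delete both glued faces → V=21, E=42, F=23.
Attach a cube (V=8, E=12, F=6) along a 4-gon: merge 4 vertices and 4 edges, delete both glued faces → V=25, E=50, F=27.
Attach a 14-gonal pyramid (V=15, E=28, F=15) along a 3-gon: merge 3 vertices and 3 edges, delete both glued faces → V=37, E=75, F=40.
Check: V − E + F = 37 − 75 + 40 = 2.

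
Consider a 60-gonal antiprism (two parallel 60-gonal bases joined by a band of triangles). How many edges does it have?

240

An antiprism on an n-gon has two n-gon caps and 2n triangles: V = 2·60 = 120, E = 4·60 = 240, F = 2·60 + 2 = 122.
Check: V − E + F = 120 − 240 + 122 = 2.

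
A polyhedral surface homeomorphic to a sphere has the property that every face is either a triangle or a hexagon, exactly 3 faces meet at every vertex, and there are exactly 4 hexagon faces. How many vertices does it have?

Let x be the number of triangles; then F = 4 + x.
Edge–face incidences: 2E = 6·4 + 3·x = 24 + 3x.
Every vertex has degree 3, so 3V = 2E.
Euler: V − E + F = 2 ⇒ (2E)/3 − E + (4 + x) = 2.
Multiply by 6: 2·(2E) − 3·(2E) + 6·(4 + x) = 12, i.e. 24 + 6x − (24 + 3x) = 12.
Collecting terms: 3x = 12, so x = 4.
Then 2E = 24 + 3·4 = 36, so E = 18, V = 2E/3 = 12, F = 4 + 4 = 8.

12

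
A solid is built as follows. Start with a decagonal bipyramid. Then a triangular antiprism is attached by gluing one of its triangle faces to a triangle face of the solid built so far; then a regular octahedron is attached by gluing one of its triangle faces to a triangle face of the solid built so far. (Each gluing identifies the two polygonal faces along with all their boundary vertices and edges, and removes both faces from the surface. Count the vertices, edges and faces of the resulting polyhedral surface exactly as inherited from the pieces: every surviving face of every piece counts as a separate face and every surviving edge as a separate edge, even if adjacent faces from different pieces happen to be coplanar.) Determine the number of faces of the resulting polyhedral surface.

32

A decagonal bipyramid: V=12, E=30, F=20.
Attach a triangular antiprism (V=6, E=12, F=8) along a 3-gon: merge 3 vertices and 3 edges, delete both glued faces → V=15, E=39, F=26.
Attach a regular octahedron (V=6, E=12, F=8) along a 3-gon: merge 3 vertices and 3 edges, delete both glued faces → V=18, E=48, F=32.
Check: V − E + F = 18 − 48 + 32 = 2.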